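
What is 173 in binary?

Using repeated division by 2:
173 ÷ 2 = 86 remainder 1
86 ÷ 2 = 43 remainder 0
43 ÷ 2 = 21 remainder 1
21 ÷ 2 = 10 remainder 1
10 ÷ 2 = 5 remainder 0
5 ÷ 2 = 2 remainder 1
2 ÷ 2 = 1 remainder 0
1 ÷ 2 = 0 remainder 1
Reading remainders bottom to top: 10101101



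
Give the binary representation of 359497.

Using repeated division by 2:
359497 ÷ 2 = 179748 remainder 1
179748 ÷ 2 = 89874 remainder 0
89874 ÷ 2 = 44937 remainder 0
44937 ÷ 2 = 22468 remainder 1
22468 ÷ 2 = 11234 remainder 0
11234 ÷ 2 = 5617 remainder 0
5617 ÷ 2 = 2808 remainder 1
2808 ÷ 2 = 1404 remainder 0
1404 ÷ 2 = 702 remainder 0
702 ÷ 2 = 351 remainder 0
351 ÷ 2 = 175 remainder 1
175 ÷ 2 = 87 remainder 1
87 ÷ 2 = 43 remainder 1
43 ÷ 2 = 21 remainder 1
21 ÷ 2 = 10 remainder 1
10 ÷ 2 = 5 remainder 0
5 ÷ 2 = 2 remainder 1
2 ÷ 2 = 1 remainder 0
1 ÷ 2 = 0 remainder 1
Reading remainders bottom to top: 1010111110001001001



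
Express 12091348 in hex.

Using repeated division by 16 (digits 10–15 are A–F):
12091348 ÷ 16 = 755709 remainder 4
755709 ÷ 16 = 47231 remainder 13 (D)
47231 ÷ 16 = 2951 remainder 15 (F)
2951 ÷ 16 = 184 remainder 7
184 ÷ 16 = 11 remainder 8
11 ÷ 16 = 0 remainder 11 (B)
Reading remainders bottom to top: B87FD4



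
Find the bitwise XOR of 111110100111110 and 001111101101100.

XOR: 1 when bits differ
  111110100111110
^ 001111101101100
-----------------
  110001001010010
Decimal: 32062 ^ 8044 = 25170



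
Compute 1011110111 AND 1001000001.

AND: 1 only when both bits are 1
  1011110111
& 1001000001
------------
  1001000001
Decimal: 759 & 577 = 577



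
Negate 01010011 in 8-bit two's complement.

Original: 01010011
Step 1 - Invert all bits: 10101100
Step 2 - Add 1: 10101101
Verification: 01010011 + 10101101 = 100000000; discarding the end carry (carry out of the top bit) leaves the 8-bit value 00000000, as required for x + (-x)



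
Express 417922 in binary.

Using repeated division by 2:
417922 ÷ 2 = 208961 remainder 0
208961 ÷ 2 = 104480 remainder 1
104480 ÷ 2 = 52240 remainder 0
52240 ÷ 2 = 26120 remainder 0
26120 ÷ 2 = 13060 remainder 0
13060 ÷ 2 = 6530 remainder 0
6530 ÷ 2 = 3265 remainder 0
3265 ÷ 2 = 1632 remainder 1
1632 ÷ 2 = 816 remainder 0
816 ÷ 2 = 408 remainder 0
408 ÷ 2 = 204 remainder 0
204 ÷ 2 = 102 remainder 0
102 ÷ 2 = 51 remainder 0
51 ÷ 2 = 25 remainder 1
25 ÷ 2 = 12 remainder 1
12 ÷ 2 = 6 remainder 0
6 ÷ 2 = 3 remainder 0
3 ÷ 2 = 1 remainder 1
1 ÷ 2 = 0 remainder 1
Reading remainders bottom to top: 1100110000010000010



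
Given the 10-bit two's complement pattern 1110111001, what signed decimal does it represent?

Binary: 1110111001
Sign bit: 1 (negative)
Invert: 0001000110
Add 1:  0001000111
Magnitude: 0001000111 = 64 + 4 + 2 + 1 = 71
Value: -71



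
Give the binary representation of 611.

Using repeated division by 2:
611 ÷ 2 = 305 remainder 1
305 ÷ 2 = 152 remainder 1
152 ÷ 2 = 76 remainder 0
76 ÷ 2 = 38 remainder 0
38 ÷ 2 = 19 remainder 0
19 ÷ 2 = 9 remainder 1
9 ÷ 2 = 4 remainder 1
4 ÷ 2 = 2 remainder 0
2 ÷ 2 = 1 remainder 0
1 ÷ 2 = 0 remainder 1
Reading remainders bottom to top: 1001100011



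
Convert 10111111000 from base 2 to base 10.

Sum of powers of 2 for each 1-bit:
2^3 + 2^4 + 2^5 + 2^6 + 2^7 + 2^8 + 2^10
= 8 + 16 + 32 + 64 + 128 + 256 + 1024
= 1528



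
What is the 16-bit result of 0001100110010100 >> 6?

Original: 0001100110010100 (decimal 6548)
Shift right by 6 positions
Drop the 6 low bits; fill with zeros on the left
Result: 0000000001100110 (decimal 102)
Equivalent: 6548 >> 6 = 6548 ÷ 2^6 = 102



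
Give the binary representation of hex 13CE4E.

Convert each hex digit to 4 bits:
  1 = 0001
  3 = 0011
  C = 1100
  E = 1110
  4 = 0100
  E = 1110
Concatenate: 000100111100111001001110



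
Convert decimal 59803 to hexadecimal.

Using repeated division by 16 (digits 10–15 are A–F):
59803 ÷ 16 = 3737 remainder 11 (B)
3737 ÷ 16 = 233 remainder 9
233 ÷ 16 = 14 remainder 9
14 ÷ 16 = 0 remainder 14 (E)
Reading remainders bottom to top: E99B



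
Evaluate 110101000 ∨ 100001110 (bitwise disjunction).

OR: 1 when either bit is 1
  110101000
| 100001110
-----------
  110101110
Decimal: 424 | 270 = 430



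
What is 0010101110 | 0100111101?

OR: 1 when either bit is 1
  0010101110
| 0100111101
------------
  0110111111
Decimal: 174 | 317 = 447



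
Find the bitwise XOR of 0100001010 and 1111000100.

XOR: 1 when bits differ
  0100001010
^ 1111000100
------------
  1011001110
Decimal: 266 ^ 964 = 718



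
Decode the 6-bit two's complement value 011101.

Binary: 011101
Sign bit: 0 (non-negative)
Read directly as an unsigned value:
011101 = 16 + 8 + 4 + 1 = 29
Value: 29



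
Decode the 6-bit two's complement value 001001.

Binary: 001001
Sign bit: 0 (non-negative)
Read directly as an unsigned value:
001001 = 8 + 1 = 9
Value: 9



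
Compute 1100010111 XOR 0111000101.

XOR: 1 when bits differ
  1100010111
^ 0111000101
------------
  1011010010
Decimal: 791 ^ 453 = 722



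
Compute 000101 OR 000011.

OR: 1 when either bit is 1
  000101
| 000011
--------
  000111
Decimal: 5 | 3 = 7



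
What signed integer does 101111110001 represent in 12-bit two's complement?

Binary: 101111110001
Sign bit: 1 (negative)
Invert: 010000001110
Add 1:  010000001111
Magnitude: 010000001111 = 1024 + 8 + 4 + 2 + 1 = 1039
Value: -1039



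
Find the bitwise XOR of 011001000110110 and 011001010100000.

XOR: 1 when bits differ
  011001000110110
^ 011001010100000
-----------------
  000000010010110
Decimal: 12854 ^ 12960 = 150



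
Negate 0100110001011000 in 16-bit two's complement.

Original: 0100110001011000
Step 1 - Invert all bits: 1011001110100111
Step 2 - Add 1: 1011001110101000
Verification: 0100110001011000 + 1011001110101000 = 10000000000000000; discarding the end carry (carry out of the top bit) leaves the 16-bit value 0000000000000000, as required for x + (-x)



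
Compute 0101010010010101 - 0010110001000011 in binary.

Method 1 - Direct subtraction (column by column from the right: bit − bit − borrow-in; if negative, add 2 and borrow 1 from the next column):
borrow: 0101000010000100
        0101010010010101
-       0010110001000011
------------------------
        0010100001010010

Method 2 - Add two's complement:
Two's complement of 0010110001000011: invert → 1101001110111100, add 1 → 1101001110111101
  0101010010010101
+ 1101001110111101
------------------
 10010100001010010  (end carry out of the top bit = 1)
Discarding the end carry: 0010100001010010
Decimal check:
  0101010010010101 = 16384 + 4096 + 1024 + 128 + 16 + 4 + 1 = 21653
  0010110001000011 = 8192 + 2048 + 1024 + 64 + 2 + 1 = 11331
  21653 - 11331 = 10322, and 0010100001010010 = 8192 + 2048 + 64 + 16 + 2 = 10322 ✓



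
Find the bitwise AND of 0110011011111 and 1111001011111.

AND: 1 only when both bits are 1
  0110011011111
& 1111001011111
---------------
  0110001011111
Decimal: 3295 & 7775 = 3167



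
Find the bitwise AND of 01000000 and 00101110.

AND: 1 only when both bits are 1
  01000000
& 00101110
----------
  00000000
Decimal: 64 & 46 = 0



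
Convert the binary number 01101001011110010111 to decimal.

Sum of powers of 2 for each 1-bit:
2^0 + 2^1 + 2^2 + 2^4 + 2^7 + 2^8 + 2^9 + 2^10 + 2^12 + 2^15 + 2^17 + 2^18
= 1 + 2 + 4 + 16 + 128 + 256 + 512 + 1024 + 4096 + 32768 + 131072 + 262144
= 432023



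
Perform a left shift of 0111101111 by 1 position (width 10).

Original: 0111101111 (decimal 495)
Shift left by 1 position
Append 1 zero on the right
Result: 1111011110 (decimal 990)
Equivalent: 495 << 1 = 495 × 2^1 = 990



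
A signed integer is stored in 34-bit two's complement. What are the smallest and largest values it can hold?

For 34-bit two's complement:
Minimum: -2^33 = -8589934592
Maximum: 2^33 - 1 = 8589934591



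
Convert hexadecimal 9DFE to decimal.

Expand by place value (powers of 16):
Digit values: D = 13, F = 15, E = 14
9DFE = 9 × 16^3 + 13 × 16^2 + 15 × 16^1 + 14 × 16^0
= 9 × 4096 + 13 × 256 + 15 × 16 + 14 × 1
= 36864 + 3328 + 240 + 14
= 40446



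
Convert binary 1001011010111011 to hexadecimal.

Group into 4-bit nibbles from right:
  1001 = 9
  0110 = 6
  1011 = B
  1011 = B
Result: 96BB



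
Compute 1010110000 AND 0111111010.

AND: 1 only when both bits are 1
  1010110000
& 0111111010
------------
  0010110000
Decimal: 688 & 506 = 176



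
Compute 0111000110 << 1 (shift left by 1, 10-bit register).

Original: 0111000110 (decimal 454)
Shift left by 1 position
Append 1 zero on the right
Result: 1110001100 (decimal 908)
Equivalent: 454 << 1 = 454 × 2^1 = 908



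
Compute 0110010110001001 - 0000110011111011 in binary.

Method 1 - Direct subtraction (column by column from the right: bit − bit − borrow-in; if negative, add 2 and borrow 1 from the next column):
borrow: 0011000111111100
        0110010110001001
-       0000110011111011
------------------------
        0101100010001110

Method 2 - Add two's complement:
Two's complement of 0000110011111011: invert → 1111001100000100, add 1 → 1111001100000101
  0110010110001001
+ 1111001100000101
------------------
 10101100010001110  (end carry out of the top bit = 1)
Discarding the end carry: 0101100010001110
Decimal check:
  0110010110001001 = 16384 + 8192 + 1024 + 256 + 128 + 8 + 1 = 25993
  0000110011111011 = 2048 + 1024 + 128 + 64 + 32 + 16 + 8 + 2 + 1 = 3323
  25993 - 3323 = 22670, and 0101100010001110 = 16384 + 4096 + 2048 + 128 + 8 + 4 + 2 = 22670 ✓



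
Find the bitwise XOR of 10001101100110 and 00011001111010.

XOR: 1 when bits differ
  10001101100110
^ 00011001111010
----------------
  10010100011100
Decimal: 9062 ^ 1658 = 9500



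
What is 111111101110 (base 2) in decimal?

Sum of powers of 2 for each 1-bit:
2^1 + 2^2 + 2^3 + 2^5 + 2^6 + 2^7 + 2^8 + 2^9 + 2^10 + 2^11
= 2 + 4 + 8 + 32 + 64 + 128 + 256 + 512 + 1024 + 2048
= 4078



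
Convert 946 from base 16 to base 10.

Expand by place value (powers of 16):
946 = 9 × 16^2 + 4 × 16^1 + 6 × 16^0
= 9 × 256 + 4 × 16 + 6 × 1
= 2304 + 64 + 6
= 2374



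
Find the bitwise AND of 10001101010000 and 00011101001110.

AND: 1 only when both bits are 1
  10001101010000
& 00011101001110
----------------
  00001101000000
Decimal: 9040 & 1870 = 832



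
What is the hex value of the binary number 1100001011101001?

Group into 4-bit nibbles from right:
  1100 = C
  0010 = 2
  1110 = E
  1001 = 9
Result: C2E9



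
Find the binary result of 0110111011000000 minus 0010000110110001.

Method 1 - Direct subtraction (column by column from the right: bit − bit − borrow-in; if negative, add 2 and borrow 1 from the next column):
borrow: 0000001001111110
        0110111011000000
-       0010000110110001
------------------------
        0100110100001111

Method 2 - Add two's complement:
Two's complement of 0010000110110001: invert → 1101111001001110, add 1 → 1101111001001111
  0110111011000000
+ 1101111001001111
------------------
 10100110100001111  (end carry out of the top bit = 1)
Discarding the end carry: 0100110100001111
Decimal check:
  0110111011000000 = 16384 + 8192 + 2048 + 1024 + 512 + 128 + 64 = 28352
  0010000110110001 = 8192 + 256 + 128 + 32 + 16 + 1 = 8625
  28352 - 8625 = 19727, and 0100110100001111 = 16384 + 2048 + 1024 + 256 + 8 + 4 + 2 + 1 = 19727 ✓



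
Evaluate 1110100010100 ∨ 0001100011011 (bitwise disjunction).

OR: 1 when either bit is 1
  1110100010100
| 0001100011011
---------------
  1111100011111
Decimal: 7444 | 795 = 7967



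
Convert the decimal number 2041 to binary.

Using repeated division by 2:
2041 ÷ 2 = 1020 remainder 1
1020 ÷ 2 = 510 remainder 0
510 ÷ 2 = 255 remainder 0
255 ÷ 2 = 127 remainder 1
127 ÷ 2 = 63 remainder 1
63 ÷ 2 = 31 remainder 1
31 ÷ 2 = 15 remainder 1
15 ÷ 2 = 7 remainder 1
7 ÷ 2 = 3 remainder 1
3 ÷ 2 = 1 remainder 1
1 ÷ 2 = 0 remainder 1
Reading remainders bottom to top: 11111111001



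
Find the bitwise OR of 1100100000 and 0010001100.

OR: 1 when either bit is 1
  1100100000
| 0010001100
------------
  1110101100
Decimal: 800 | 140 = 940



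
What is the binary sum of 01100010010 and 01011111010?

Add column by column from the right: bit + bit + carry-in; write the sum mod 2, carry 1 when the sum is 2 or 3.
carry:  11111100100
        01100010010
+       01011111010
-------------------
       011000001100
(the carry out of the leftmost column, 0, becomes the leading bit)
Decimal check:
  01100010010 = 512 + 256 + 16 + 2 = 786
  01011111010 = 512 + 128 + 64 + 32 + 16 + 8 + 2 = 762
  786 + 762 = 1548, and 011000001100 = 1024 + 512 + 8 + 4 = 1548 ✓



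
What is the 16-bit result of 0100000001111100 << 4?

Original: 0100000001111100 (decimal 16508)
Shift left by 4 positions
Append 4 zeros on the right and drop the 4 high bits that overflow the 16-bit width
Result: 0000011111000000 (decimal 1984)
Equivalent: 16508 << 4 = 16508 × 2^4 = 264128, truncated to 16 bits = 1984



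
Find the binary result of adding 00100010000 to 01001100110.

Add column by column from the right: bit + bit + carry-in; write the sum mod 2, carry 1 when the sum is 2 or 3.
carry:  00000000000
        00100010000
+       01001100110
-------------------
       001101110110
(the carry out of the leftmost column, 0, becomes the leading bit)
Decimal check:
  00100010000 = 256 + 16 = 272
  01001100110 = 512 + 64 + 32 + 4 + 2 = 614
  272 + 614 = 886, and 001101110110 = 512 + 256 + 64 + 32 + 16 + 4 + 2 = 886 ✓



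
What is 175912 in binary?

Using repeated division by 2:
175912 ÷ 2 = 87956 remainder 0
87956 ÷ 2 = 43978 remainder 0
43978 ÷ 2 = 21989 remainder 0
21989 ÷ 2 = 10994 remainder 1
10994 ÷ 2 = 5497 remainder 0
5497 ÷ 2 = 2748 remainder 1
2748 ÷ 2 = 1374 remainder 0
1374 ÷ 2 = 687 remainder 0
687 ÷ 2 = 343 remainder 1
343 ÷ 2 = 171 remainder 1
171 ÷ 2 = 85 remainder 1
85 ÷ 2 = 42 remainder 1
42 ÷ 2 = 21 remainder 0
21 ÷ 2 = 10 remainder 1
10 ÷ 2 = 5 remainder 0
5 ÷ 2 = 2 remainder 1
2 ÷ 2 = 1 remainder 0
1 ÷ 2 = 0 remainder 1
Reading remainders bottom to top: 101010111100101000



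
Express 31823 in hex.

Using repeated division by 16 (digits 10–15 are A–F):
31823 ÷ 16 = 1988 remainder 15 (F)
1988 ÷ 16 = 124 remainder 4
124 ÷ 16 = 7 remainder 12 (C)
7 ÷ 16 = 0 remainder 7
Reading remainders bottom to top: 7C4F



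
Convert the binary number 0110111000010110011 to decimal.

Sum of powers of 2 for each 1-bit:
2^0 + 2^1 + 2^4 + 2^5 + 2^7 + 2^12 + 2^13 + 2^14 + 2^16 + 2^17
= 1 + 2 + 16 + 32 + 128 + 4096 + 8192 + 16384 + 65536 + 131072
= 225459



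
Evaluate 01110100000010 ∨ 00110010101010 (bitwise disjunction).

OR: 1 when either bit is 1
  01110100000010
| 00110010101010
----------------
  01110110101010
Decimal: 7426 | 3242 = 7594



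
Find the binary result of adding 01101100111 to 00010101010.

Add column by column from the right: bit + bit + carry-in; write the sum mod 2, carry 1 when the sum is 2 or 3.
carry:  11111011100
        01101100111
+       00010101010
-------------------
       010000010001
(the carry out of the leftmost column, 0, becomes the leading bit)
Decimal check:
  01101100111 = 512 + 256 + 64 + 32 + 4 + 2 + 1 = 871
  00010101010 = 128 + 32 + 8 + 2 = 170
  871 + 170 = 1041, and 010000010001 = 1024 + 16 + 1 = 1041 ✓



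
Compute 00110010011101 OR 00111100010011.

OR: 1 when either bit is 1
  00110010011101
| 00111100010011
----------------
  00111110011111
Decimal: 3229 | 3859 = 3999



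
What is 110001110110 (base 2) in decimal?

Sum of powers of 2 for each 1-bit:
2^1 + 2^2 + 2^4 + 2^5 + 2^6 + 2^10 + 2^11
= 2 + 4 + 16 + 32 + 64 + 1024 + 2048
= 3190



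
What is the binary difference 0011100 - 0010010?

Method 1 - Direct subtraction (column by column from the right: bit − bit − borrow-in; if negative, add 2 and borrow 1 from the next column):
borrow: 0000100
        0011100
-       0010010
---------------
        0001010

Method 2 - Add two's complement:
Two's complement of 0010010: invert → 1101101, add 1 → 1101110
  0011100
+ 1101110
---------
 10001010  (end carry out of the top bit = 1)
Discarding the end carry: 0001010
Decimal check:
  0011100 = 16 + 8 + 4 = 28
  0010010 = 16 + 2 = 18
  28 - 18 = 10, and 0001010 = 8 + 2 = 10 ✓



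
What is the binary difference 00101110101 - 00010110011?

Method 1 - Direct subtraction (column by column from the right: bit − bit − borrow-in; if negative, add 2 and borrow 1 from the next column):
borrow: 00100000100
        00101110101
-       00010110011
-------------------
        00011000010

Method 2 - Add two's complement:
Two's complement of 00010110011: invert → 11101001100, add 1 → 11101001101
  00101110101
+ 11101001101
-------------
 100011000010  (end carry out of the top bit = 1)
Discarding the end carry: 00011000010
Decimal check:
  00101110101 = 256 + 64 + 32 + 16 + 4 + 1 = 373
  00010110011 = 128 + 32 + 16 + 2 + 1 = 179
  373 - 179 = 194, and 00011000010 = 128 + 64 + 2 = 194 ✓



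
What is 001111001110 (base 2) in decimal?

Sum of powers of 2 for each 1-bit:
2^1 + 2^2 + 2^3 + 2^6 + 2^7 + 2^8 + 2^9
= 2 + 4 + 8 + 64 + 128 + 256 + 512
= 974



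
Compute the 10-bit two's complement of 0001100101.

Original: 0001100101
Step 1 - Invert all bits: 1110011010
Step 2 - Add 1: 1110011011
Verification: 0001100101 + 1110011011 = 10000000000; discarding the end carry (carry out of the top bit) leaves the 10-bit value 0000000000, as required for x + (-x)



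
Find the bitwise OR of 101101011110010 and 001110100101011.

OR: 1 when either bit is 1
  101101011110010
| 001110100101011
-----------------
  101111111111011
Decimal: 23282 | 7467 = 24571



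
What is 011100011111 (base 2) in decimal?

Sum of powers of 2 for each 1-bit:
2^0 + 2^1 + 2^2 + 2^3 + 2^4 + 2^8 + 2^9 + 2^10
= 1 + 2 + 4 + 8 + 16 + 256 + 512 + 1024
= 1823



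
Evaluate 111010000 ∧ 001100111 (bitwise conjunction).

AND: 1 only when both bits are 1
  111010000
& 001100111
-----------
  001000000
Decimal: 464 & 103 = 64



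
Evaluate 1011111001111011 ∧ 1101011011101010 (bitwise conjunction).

AND: 1 only when both bits are 1
  1011111001111011
& 1101011011101010
------------------
  1001011001101010
Decimal: 48763 & 55018 = 38506



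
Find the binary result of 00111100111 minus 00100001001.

Method 1 - Direct subtraction (column by column from the right: bit − bit − borrow-in; if negative, add 2 and borrow 1 from the next column):
borrow: 00000110000
        00111100111
-       00100001001
-------------------
        00011011110

Method 2 - Add two's complement:
Two's complement of 00100001001: invert → 11011110110, add 1 → 11011110111
  00111100111
+ 11011110111
-------------
 100011011110  (end carry out of the top bit = 1)
Discarding the end carry: 00011011110
Decimal check:
  00111100111 = 256 + 128 + 64 + 32 + 4 + 2 + 1 = 487
  00100001001 = 256 + 8 + 1 = 265
  487 - 265 = 222, and 00011011110 = 128 + 64 + 16 + 8 + 4 + 2 = 222 ✓



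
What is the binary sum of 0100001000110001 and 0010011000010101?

Add column by column from the right: bit + bit + carry-in; write the sum mod 2, carry 1 when the sum is 2 or 3.
carry:  0000110001100010
        0100001000110001
+       0010011000010101
------------------------
       00110100001000110
(the carry out of the leftmost column, 0, becomes the leading bit)
Decimal check:
  0100001000110001 = 16384 + 512 + 32 + 16 + 1 = 16945
  0010011000010101 = 8192 + 1024 + 512 + 16 + 4 + 1 = 9749
  16945 + 9749 = 26694, and 00110100001000110 = 16384 + 8192 + 2048 + 64 + 4 + 2 = 26694 ✓



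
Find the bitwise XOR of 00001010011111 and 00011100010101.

XOR: 1 when bits differ
  00001010011111
^ 00011100010101
----------------
  00010110001010
Decimal: 671 ^ 1813 = 1418



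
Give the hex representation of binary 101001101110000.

Group into 4-bit nibbles from right:
  0101 = 5
  0011 = 3
  0111 = 7
  0000 = 0
Result: 5370



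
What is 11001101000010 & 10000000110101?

AND: 1 only when both bits are 1
  11001101000010
& 10000000110101
----------------
  10000000000000
Decimal: 13122 & 8245 = 8192



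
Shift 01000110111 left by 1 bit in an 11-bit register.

Original: 01000110111 (decimal 567)
Shift left by 1 position
Append 1 zero on the right
Result: 10001101110 (decimal 1134)
Equivalent: 567 << 1 = 567 × 2^1 = 1134



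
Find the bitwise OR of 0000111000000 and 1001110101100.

OR: 1 when either bit is 1
  0000111000000
| 1001110101100
---------------
  1001111101100
Decimal: 448 | 5036 = 5100



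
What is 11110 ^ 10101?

XOR: 1 when bits differ
  11110
^ 10101
-------
  01011
Decimal: 30 ^ 21 = 11



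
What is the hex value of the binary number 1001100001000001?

Group into 4-bit nibbles from right:
  1001 = 9
  1000 = 8
  0100 = 4
  0001 = 1
Result: 9841



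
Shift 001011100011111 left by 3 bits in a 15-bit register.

Original: 001011100011111 (decimal 5919)
Shift left by 3 positions
Append 3 zeros on the right and drop the 3 high bits that overflow the 15-bit width
Result: 011100011111000 (decimal 14584)
Equivalent: 5919 << 3 = 5919 × 2^3 = 47352, truncated to 15 bits = 14584



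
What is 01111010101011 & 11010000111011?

AND: 1 only when both bits are 1
  01111010101011
& 11010000111011
----------------
  01010000101011
Decimal: 7851 & 13371 = 5163



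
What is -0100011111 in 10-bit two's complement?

Original: 0100011111
Step 1 - Invert all bits: 1011100000
Step 2 - Add 1: 1011100001
Verification: 0100011111 + 1011100001 = 10000000000; discarding the end carry (carry out of the top bit) leaves the 10-bit value 0000000000, as required for x + (-x)



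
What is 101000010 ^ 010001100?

XOR: 1 when bits differ
  101000010
^ 010001100
-----------
  111001110
Decimal: 322 ^ 140 = 462



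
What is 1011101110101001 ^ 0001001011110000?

XOR: 1 when bits differ
  1011101110101001
^ 0001001011110000
------------------
  1010100101011001
Decimal: 48041 ^ 4848 = 43353



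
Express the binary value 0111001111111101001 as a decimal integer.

Sum of powers of 2 for each 1-bit:
2^0 + 2^3 + 2^5 + 2^6 + 2^7 + 2^8 + 2^9 + 2^10 + 2^11 + 2^12 + 2^15 + 2^16 + 2^17
= 1 + 8 + 32 + 64 + 128 + 256 + 512 + 1024 + 2048 + 4096 + 32768 + 65536 + 131072
= 237545



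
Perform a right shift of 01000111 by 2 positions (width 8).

Original: 01000111 (decimal 71)
Shift right by 2 positions
Drop the 2 low bits; fill with zeros on the left
Result: 00010001 (decimal 17)
Equivalent: 71 >> 2 = 71 ÷ 2^2 = 17



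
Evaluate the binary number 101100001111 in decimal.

Sum of powers of 2 for each 1-bit:
2^0 + 2^1 + 2^2 + 2^3 + 2^8 + 2^9 + 2^11
= 1 + 2 + 4 + 8 + 256 + 512 + 2048
= 2831



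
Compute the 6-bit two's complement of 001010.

Original: 001010
Step 1 - Invert all bits: 110101
Step 2 - Add 1: 110110
Verification: 001010 + 110110 = 1000000; discarding the end carry (carry out of the top bit) leaves the 6-bit value 000000, as required for x + (-x)



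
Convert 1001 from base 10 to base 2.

Using repeated division by 2:
1001 ÷ 2 = 500 remainder 1
500 ÷ 2 = 250 remainder 0
250 ÷ 2 = 125 remainder 0
125 ÷ 2 = 62 remainder 1
62 ÷ 2 = 31 remainder 0
31 ÷ 2 = 15 remainder 1
15 ÷ 2 = 7 remainder 1
7 ÷ 2 = 3 remainder 1
3 ÷ 2 = 1 remainder 1
1 ÷ 2 = 0 remainder 1
Reading remainders bottom to top: 1111101001



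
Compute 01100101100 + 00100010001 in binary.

Add column by column from the right: bit + bit + carry-in; write the sum mod 2, carry 1 when the sum is 2 or 3.
carry:  11000000000
        01100101100
+       00100010001
-------------------
       010000111101
(the carry out of the leftmost column, 0, becomes the leading bit)
Decimal check:
  01100101100 = 512 + 256 + 32 + 8 + 4 = 812
  00100010001 = 256 + 16 + 1 = 273
  812 + 273 = 1085, and 010000111101 = 1024 + 32 + 16 + 8 + 4 + 1 = 1085 ✓



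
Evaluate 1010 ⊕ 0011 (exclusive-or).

XOR: 1 when bits differ
  1010
^ 0011
------
  1001
Decimal: 10 ^ 3 = 9



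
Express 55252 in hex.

Using repeated division by 16 (digits 10–15 are A–F):
55252 ÷ 16 = 3453 remainder 4
3453 ÷ 16 = 215 remainder 13 (D)
215 ÷ 16 = 13 remainder 7
13 ÷ 16 = 0 remainder 13 (D)
Reading remainders bottom to top: D7D4



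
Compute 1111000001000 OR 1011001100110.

OR: 1 when either bit is 1
  1111000001000
| 1011001100110
---------------
  1111001101110
Decimal: 7688 | 5734 = 7790



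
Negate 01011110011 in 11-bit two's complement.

Original: 01011110011
Step 1 - Invert all bits: 10100001100
Step 2 - Add 1: 10100001101
Verification: 01011110011 + 10100001101 = 100000000000; discarding the end carry (carry out of the top bit) leaves the 11-bit value 00000000000, as required for x + (-x)



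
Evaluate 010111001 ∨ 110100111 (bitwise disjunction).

OR: 1 when either bit is 1
  010111001
| 110100111
-----------
  110111111
Decimal: 185 | 423 = 447



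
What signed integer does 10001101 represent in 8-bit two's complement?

Binary: 10001101
Sign bit: 1 (negative)
Invert: 01110010
Add 1:  01110011
Magnitude: 01110011 = 64 + 32 + 16 + 2 + 1 = 115
Value: -115



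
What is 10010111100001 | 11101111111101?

OR: 1 when either bit is 1
  10010111100001
| 11101111111101
----------------
  11111111111101
Decimal: 9697 | 15357 = 16381



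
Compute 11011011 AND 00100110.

AND: 1 only when both bits are 1
  11011011
& 00100110
----------
  00000010
Decimal: 219 & 38 = 2



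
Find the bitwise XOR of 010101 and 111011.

XOR: 1 when bits differ
  010101
^ 111011
--------
  101110
Decimal: 21 ^ 59 = 46



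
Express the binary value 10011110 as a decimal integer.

Sum of powers of 2 for each 1-bit:
2^1 + 2^2 + 2^3 + 2^4 + 2^7
= 2 + 4 + 8 + 16 + 128
= 158



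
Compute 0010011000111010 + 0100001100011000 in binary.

Add column by column from the right: bit + bit + carry-in; write the sum mod 2, carry 1 when the sum is 2 or 3.
carry:  0000110001110000
        0010011000111010
+       0100001100011000
------------------------
       00110100101010010
(the carry out of the leftmost column, 0, becomes the leading bit)
Decimal check:
  0010011000111010 = 8192 + 1024 + 512 + 32 + 16 + 8 + 2 = 9786
  0100001100011000 = 16384 + 512 + 256 + 16 + 8 = 17176
  9786 + 17176 = 26962, and 00110100101010010 = 16384 + 8192 + 2048 + 256 + 64 + 16 + 2 = 26962 ✓



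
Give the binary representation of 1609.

Using repeated division by 2:
1609 ÷ 2 = 804 remainder 1
804 ÷ 2 = 402 remainder 0
402 ÷ 2 = 201 remainder 0
201 ÷ 2 = 100 remainder 1
100 ÷ 2 = 50 remainder 0
50 ÷ 2 = 25 remainder 0
25 ÷ 2 = 12 remainder 1
12 ÷ 2 = 6 remainder 0
6 ÷ 2 = 3 remainder 0
3 ÷ 2 = 1 remainder 1
1 ÷ 2 = 0 remainder 1
Reading remainders bottom to top: 11001001001



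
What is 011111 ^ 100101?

XOR: 1 when bits differ
  011111
^ 100101
--------
  111010
Decimal: 31 ^ 37 = 58



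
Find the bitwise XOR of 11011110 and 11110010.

XOR: 1 when bits differ
  11011110
^ 11110010
----------
  00101100
Decimal: 222 ^ 242 = 44



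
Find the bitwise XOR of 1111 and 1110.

XOR: 1 when bits differ
  1111
^ 1110
------
  0001
Decimal: 15 ^ 14 = 1



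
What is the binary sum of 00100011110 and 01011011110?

Add column by column from the right: bit + bit + carry-in; write the sum mod 2, carry 1 when the sum is 2 or 3.
carry:  00000111100
        00100011110
+       01011011110
-------------------
       001111111100
(the carry out of the leftmost column, 0, becomes the leading bit)
Decimal check:
  00100011110 = 256 + 16 + 8 + 4 + 2 = 286
  01011011110 = 512 + 128 + 64 + 16 + 8 + 4 + 2 = 734
  286 + 734 = 1020, and 001111111100 = 512 + 256 + 128 + 64 + 32 + 16 + 8 + 4 = 1020 ✓



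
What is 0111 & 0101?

AND: 1 only when both bits are 1
  0111
& 0101
------
  0101
Decimal: 7 & 5 = 5



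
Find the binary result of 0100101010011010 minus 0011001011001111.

Method 1 - Direct subtraction (column by column from the right: bit − bit − borrow-in; if negative, add 2 and borrow 1 from the next column):
borrow: 0110111110011110
        0100101010011010
-       0011001011001111
------------------------
        0001011111001011

Method 2 - Add two's complement:
Two's complement of 0011001011001111: invert → 1100110100110000, add 1 → 1100110100110001
  0100101010011010
+ 1100110100110001
------------------
 10001011111001011  (end carry out of the top bit = 1)
Discarding the end carry: 0001011111001011
Decimal check:
  0100101010011010 = 16384 + 2048 + 512 + 128 + 16 + 8 + 2 = 19098
  0011001011001111 = 8192 + 4096 + 512 + 128 + 64 + 8 + 4 + 2 + 1 = 13007
  19098 - 13007 = 6091, and 0001011111001011 = 4096 + 1024 + 512 + 256 + 128 + 64 + 8 + 2 + 1 = 6091 ✓



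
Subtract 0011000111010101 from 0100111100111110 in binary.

Method 1 - Direct subtraction (column by column from the right: bit − bit − borrow-in; if negative, add 2 and borrow 1 from the next column):
borrow: 0110001110000010
        0100111100111110
-       0011000111010101
------------------------
        0001110101101001

Method 2 - Add two's complement:
Two's complement of 0011000111010101: invert → 1100111000101010, add 1 → 1100111000101011
  0100111100111110
+ 1100111000101011
------------------
 10001110101101001  (end carry out of the top bit = 1)
Discarding the end carry: 0001110101101001
Decimal check:
  0100111100111110 = 16384 + 2048 + 1024 + 512 + 256 + 32 + 16 + 8 + 4 + 2 = 20286
  0011000111010101 = 8192 + 4096 + 256 + 128 + 64 + 16 + 4 + 1 = 12757
  20286 - 12757 = 7529, and 0001110101101001 = 4096 + 2048 + 1024 + 256 + 64 + 32 + 8 + 1 = 7529 ✓



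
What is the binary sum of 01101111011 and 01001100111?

Add column by column from the right: bit + bit + carry-in; write the sum mod 2, carry 1 when the sum is 2 or 3.
carry:  10011111110
        01101111011
+       01001100111
-------------------
       010111100010
(the carry out of the leftmost column, 0, becomes the leading bit)
Decimal check:
  01101111011 = 512 + 256 + 64 + 32 + 16 + 8 + 2 + 1 = 891
  01001100111 = 512 + 64 + 32 + 4 + 2 + 1 = 615
  891 + 615 = 1506, and 010111100010 = 1024 + 256 + 128 + 64 + 32 + 2 = 1506 ✓



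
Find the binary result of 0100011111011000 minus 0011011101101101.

Method 1 - Direct subtraction (column by column from the right: bit − bit − borrow-in; if negative, add 2 and borrow 1 from the next column):
borrow: 0110000011011110
        0100011111011000
-       0011011101101101
------------------------
        0001000001101011

Method 2 - Add two's complement:
Two's complement of 0011011101101101: invert → 1100100010010010, add 1 → 1100100010010011
  0100011111011000
+ 1100100010010011
------------------
 10001000001101011  (end carry out of the top bit = 1)
Discarding the end carry: 0001000001101011
Decimal check:
  0100011111011000 = 16384 + 1024 + 512 + 256 + 128 + 64 + 16 + 8 = 18392
  0011011101101101 = 8192 + 4096 + 1024 + 512 + 256 + 64 + 32 + 8 + 4 + 1 = 14189
  18392 - 14189 = 4203, and 0001000001101011 = 4096 + 64 + 32 + 8 + 2 + 1 = 4203 ✓



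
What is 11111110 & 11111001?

AND: 1 only when both bits are 1
  11111110
& 11111001
----------
  11111000
Decimal: 254 & 249 = 248



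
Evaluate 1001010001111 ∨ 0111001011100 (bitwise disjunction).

OR: 1 when either bit is 1
  1001010001111
| 0111001011100
---------------
  1111011011111
Decimal: 4751 | 3676 = 7903



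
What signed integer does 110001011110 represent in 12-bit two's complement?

Binary: 110001011110
Sign bit: 1 (negative)
Invert: 001110100001
Add 1:  001110100010
Magnitude: 001110100010 = 512 + 256 + 128 + 32 + 2 = 930
Value: -930



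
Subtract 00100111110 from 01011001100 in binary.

Method 1 - Direct subtraction (column by column from the right: bit − bit − borrow-in; if negative, add 2 and borrow 1 from the next column):
borrow: 01001111100
        01011001100
-       00100111110
-------------------
        00110001110

Method 2 - Add two's complement:
Two's complement of 00100111110: invert → 11011000001, add 1 → 11011000010
  01011001100
+ 11011000010
-------------
 100110001110  (end carry out of the top bit = 1)
Discarding the end carry: 00110001110
Decimal check:
  01011001100 = 512 + 128 + 64 + 8 + 4 = 716
  00100111110 = 256 + 32 + 16 + 8 + 4 + 2 = 318
  716 - 318 = 398, and 00110001110 = 256 + 128 + 8 + 4 + 2 = 398 ✓



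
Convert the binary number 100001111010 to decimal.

Sum of powers of 2 for each 1-bit:
2^1 + 2^3 + 2^4 + 2^5 + 2^6 + 2^11
= 2 + 8 + 16 + 32 + 64 + 2048
= 2170



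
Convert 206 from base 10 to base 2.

Using repeated division by 2:
206 ÷ 2 = 103 remainder 0
103 ÷ 2 = 51 remainder 1
51 ÷ 2 = 25 remainder 1
25 ÷ 2 = 12 remainder 1
12 ÷ 2 = 6 remainder 0
6 ÷ 2 = 3 remainder 0
3 ÷ 2 = 1 remainder 1
1 ÷ 2 = 0 remainder 1
Reading remainders bottom to top: 11001110



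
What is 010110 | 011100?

OR: 1 when either bit is 1
  010110
| 011100
--------
  011110
Decimal: 22 | 28 = 30



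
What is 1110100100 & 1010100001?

AND: 1 only when both bits are 1
  1110100100
& 1010100001
------------
  1010100000
Decimal: 932 & 673 = 672



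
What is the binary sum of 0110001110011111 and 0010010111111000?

Add column by column from the right: bit + bit + carry-in; write the sum mod 2, carry 1 when the sum is 2 or 3.
carry:  1100111111110000
        0110001110011111
+       0010010111111000
------------------------
       01000100110010111
(the carry out of the leftmost column, 0, becomes the leading bit)
Decimal check:
  0110001110011111 = 16384 + 8192 + 512 + 256 + 128 + 16 + 8 + 4 + 2 + 1 = 25503
  0010010111111000 = 8192 + 1024 + 256 + 128 + 64 + 32 + 16 + 8 = 9720
  25503 + 9720 = 35223, and 01000100110010111 = 32768 + 2048 + 256 + 128 + 16 + 4 + 2 + 1 = 35223 ✓



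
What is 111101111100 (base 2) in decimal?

Sum of powers of 2 for each 1-bit:
2^2 + 2^3 + 2^4 + 2^5 + 2^6 + 2^8 + 2^9 + 2^10 + 2^11
= 4 + 8 + 16 + 32 + 64 + 256 + 512 + 1024 + 2048
= 3964



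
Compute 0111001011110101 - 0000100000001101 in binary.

Method 1 - Direct subtraction (column by column from the right: bit − bit − borrow-in; if negative, add 2 and borrow 1 from the next column):
borrow: 0001000000010000
        0111001011110101
-       0000100000001101
------------------------
        0110101011101000

Method 2 - Add two's complement:
Two's complement of 0000100000001101: invert → 1111011111110010, add 1 → 1111011111110011
  0111001011110101
+ 1111011111110011
------------------
 10110101011101000  (end carry out of the top bit = 1)
Discarding the end carry: 0110101011101000
Decimal check:
  0111001011110101 = 16384 + 8192 + 4096 + 512 + 128 + 64 + 32 + 16 + 4 + 1 = 29429
  0000100000001101 = 2048 + 8 + 4 + 1 = 2061
  29429 - 2061 = 27368, and 0110101011101000 = 16384 + 8192 + 2048 + 512 + 128 + 64 + 32 + 8 = 27368 ✓



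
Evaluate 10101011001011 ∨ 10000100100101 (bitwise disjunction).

OR: 1 when either bit is 1
  10101011001011
| 10000100100101
----------------
  10101111101111
Decimal: 10955 | 8485 = 11247



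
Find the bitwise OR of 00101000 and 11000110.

OR: 1 when either bit is 1
  00101000
| 11000110
----------
  11101110
Decimal: 40 | 198 = 238



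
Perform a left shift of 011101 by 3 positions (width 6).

Original: 011101 (decimal 29)
Shift left by 3 positions
Append 3 zeros on the right and drop the 3 high bits that overflow the 6-bit width
Result: 101000 (decimal 40)
Equivalent: 29 << 3 = 29 × 2^3 = 232, truncated to 6 bits = 40



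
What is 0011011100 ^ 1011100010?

XOR: 1 when bits differ
  0011011100
^ 1011100010
------------
  1000111110
Decimal: 220 ^ 738 = 574



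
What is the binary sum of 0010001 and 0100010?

Add column by column from the right: bit + bit + carry-in; write the sum mod 2, carry 1 when the sum is 2 or 3.
carry:  0000000
        0010001
+       0100010
---------------
       00110011
(the carry out of the leftmost column, 0, becomes the leading bit)
Decimal check:
  0010001 = 16 + 1 = 17
  0100010 = 32 + 2 = 34
  17 + 34 = 51, and 00110011 = 32 + 16 + 2 + 1 = 51 ✓



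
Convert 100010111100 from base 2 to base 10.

Sum of powers of 2 for each 1-bit:
2^2 + 2^3 + 2^4 + 2^5 + 2^7 + 2^11
= 4 + 8 + 16 + 32 + 128 + 2048
= 2236



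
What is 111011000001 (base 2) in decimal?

Sum of powers of 2 for each 1-bit:
2^0 + 2^6 + 2^7 + 2^9 + 2^10 + 2^11
= 1 + 64 + 128 + 512 + 1024 + 2048
= 3777



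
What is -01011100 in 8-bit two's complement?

Original: 01011100
Step 1 - Invert all bits: 10100011
Step 2 - Add 1: 10100100
Verification: 01011100 + 10100100 = 100000000; discarding the end carry (carry out of the top bit) leaves the 8-bit value 00000000, as required for x + (-x)



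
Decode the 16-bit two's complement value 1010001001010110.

Binary: 1010001001010110
Sign bit: 1 (negative)
Invert: 0101110110101001
Add 1:  0101110110101010
Magnitude: 0101110110101010 = 16384 + 4096 + 2048 + 1024 + 256 + 128 + 32 + 8 + 2 = 23978
Value: -23978



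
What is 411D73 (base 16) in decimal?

Expand by place value (powers of 16):
Digit values: D = 13
411D73 = 4 × 16^5 + 1 × 16^4 + 1 × 16^3 + 13 × 16^2 + 7 × 16^1 + 3 × 16^0
= 4 × 1048576 + 1 × 65536 + 1 × 4096 + 13 × 256 + 7 × 16 + 3 × 1
= 4194304 + 65536 + 4096 + 3328 + 112 + 3
= 4267379



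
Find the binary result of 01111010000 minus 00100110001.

Method 1 - Direct subtraction (column by column from the right: bit − bit − borrow-in; if negative, add 2 and borrow 1 from the next column):
borrow: 00001111110
        01111010000
-       00100110001
-------------------
        01010011111

Method 2 - Add two's complement:
Two's complement of 00100110001: invert → 11011001110, add 1 → 11011001111
  01111010000
+ 11011001111
-------------
 101010011111  (end carry out of the top bit = 1)
Discarding the end carry: 01010011111
Decimal check:
  01111010000 = 512 + 256 + 128 + 64 + 16 = 976
  00100110001 = 256 + 32 + 16 + 1 = 305
  976 - 305 = 671, and 01010011111 = 512 + 128 + 16 + 8 + 4 + 2 + 1 = 671 ✓



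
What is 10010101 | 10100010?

OR: 1 when either bit is 1
  10010101
| 10100010
----------
  10110111
Decimal: 149 | 162 = 183



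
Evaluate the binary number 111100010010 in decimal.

Sum of powers of 2 for each 1-bit:
2^1 + 2^4 + 2^8 + 2^9 + 2^10 + 2^11
= 2 + 16 + 256 + 512 + 1024 + 2048
= 3858



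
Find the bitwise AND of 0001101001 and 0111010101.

AND: 1 only when both bits are 1
  0001101001
& 0111010101
------------
  0001000001
Decimal: 105 & 469 = 65



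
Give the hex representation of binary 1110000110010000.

Group into 4-bit nibbles from right:
  1110 = E
  0001 = 1
  1001 = 9
  0000 = 0
Result: E190



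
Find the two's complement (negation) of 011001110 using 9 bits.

Original: 011001110
Step 1 - Invert all bits: 100110001
Step 2 - Add 1: 100110010
Verification: 011001110 + 100110010 = 1000000000; discarding the end carry (carry out of the top bit) leaves the 9-bit value 000000000, as required for x + (-x)



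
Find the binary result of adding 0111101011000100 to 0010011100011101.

Add column by column from the right: bit + bit + carry-in; write the sum mod 2, carry 1 when the sum is 2 or 3.
carry:  1111110000111000
        0111101011000100
+       0010011100011101
------------------------
       01010000111100001
(the carry out of the leftmost column, 0, becomes the leading bit)
Decimal check:
  0111101011000100 = 16384 + 8192 + 4096 + 2048 + 512 + 128 + 64 + 4 = 31428
  0010011100011101 = 8192 + 1024 + 512 + 256 + 16 + 8 + 4 + 1 = 10013
  31428 + 10013 = 41441, and 01010000111100001 = 32768 + 8192 + 256 + 128 + 64 + 32 + 1 = 41441 ✓



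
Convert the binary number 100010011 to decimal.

Sum of powers of 2 for each 1-bit:
2^0 + 2^1 + 2^4 + 2^8
= 1 + 2 + 16 + 256
= 275



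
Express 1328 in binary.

Using repeated division by 2:
1328 ÷ 2 = 664 remainder 0
664 ÷ 2 = 332 remainder 0
332 ÷ 2 = 166 remainder 0
166 ÷ 2 = 83 remainder 0
83 ÷ 2 = 41 remainder 1
41 ÷ 2 = 20 remainder 1
20 ÷ 2 = 10 remainder 0
10 ÷ 2 = 5 remainder 0
5 ÷ 2 = 2 remainder 1
2 ÷ 2 = 1 remainder 0
1 ÷ 2 = 0 remainder 1
Reading remainders bottom to top: 10100110000

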